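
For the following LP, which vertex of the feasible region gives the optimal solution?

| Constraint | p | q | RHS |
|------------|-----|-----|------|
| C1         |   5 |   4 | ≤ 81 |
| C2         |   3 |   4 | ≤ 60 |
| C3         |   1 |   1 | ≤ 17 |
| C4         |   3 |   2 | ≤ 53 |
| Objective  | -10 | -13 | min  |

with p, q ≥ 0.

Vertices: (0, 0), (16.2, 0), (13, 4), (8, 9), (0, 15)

Evaluate the objective at each vertex of the feasible region:
  z(0, 0) = 0
  z(16.2, 0) = -162
  z(13, 4) = -182
  z(8, 9) = -197  ←
  z(0, 15) = -195
The minimum is at p = 8, q = 9.

(8, 9)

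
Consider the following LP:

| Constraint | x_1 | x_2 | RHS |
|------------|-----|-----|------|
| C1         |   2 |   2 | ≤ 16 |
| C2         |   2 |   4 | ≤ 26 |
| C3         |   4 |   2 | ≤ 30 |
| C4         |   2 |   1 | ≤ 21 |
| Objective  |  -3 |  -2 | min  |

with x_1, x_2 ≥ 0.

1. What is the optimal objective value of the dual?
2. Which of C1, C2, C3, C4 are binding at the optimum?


1. -23
2. C1, C3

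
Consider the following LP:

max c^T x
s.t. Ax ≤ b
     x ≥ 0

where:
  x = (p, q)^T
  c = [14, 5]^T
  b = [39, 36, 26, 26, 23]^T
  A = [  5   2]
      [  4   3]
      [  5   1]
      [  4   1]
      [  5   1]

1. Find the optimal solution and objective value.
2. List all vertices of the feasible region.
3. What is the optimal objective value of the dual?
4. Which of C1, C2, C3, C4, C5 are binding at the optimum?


1. p = 3, q = 8, z = 82
2. (0, 0), (4.6, 0), (3, 8), (0, 12)
3. 82
4. C2, C5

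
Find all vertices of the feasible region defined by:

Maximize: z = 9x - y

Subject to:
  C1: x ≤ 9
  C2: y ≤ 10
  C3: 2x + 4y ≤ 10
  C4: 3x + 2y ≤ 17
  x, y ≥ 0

(0, 0), (5, 0), (0, 2.5)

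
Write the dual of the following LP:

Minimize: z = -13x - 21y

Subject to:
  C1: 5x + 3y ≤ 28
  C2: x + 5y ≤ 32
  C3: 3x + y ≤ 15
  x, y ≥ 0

Primal min cᵀx s.t. Ax ≤ b, x ≥ 0  →  Dual max −bᵀy s.t. Aᵀy ≥ −c, y ≥ 0.

Maximize: z = -28y1 - 32y2 - 15y3

Subject to:
  5y1 + y2 + 3y3 ≥ 13
  3y1 + 5y2 + y3 ≥ 21
  y1, y2, y3 ≥ 0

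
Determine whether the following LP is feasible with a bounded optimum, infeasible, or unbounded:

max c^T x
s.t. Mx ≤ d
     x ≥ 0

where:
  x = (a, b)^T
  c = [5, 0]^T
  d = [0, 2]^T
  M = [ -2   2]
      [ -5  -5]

Unbounded (objective can increase without bound)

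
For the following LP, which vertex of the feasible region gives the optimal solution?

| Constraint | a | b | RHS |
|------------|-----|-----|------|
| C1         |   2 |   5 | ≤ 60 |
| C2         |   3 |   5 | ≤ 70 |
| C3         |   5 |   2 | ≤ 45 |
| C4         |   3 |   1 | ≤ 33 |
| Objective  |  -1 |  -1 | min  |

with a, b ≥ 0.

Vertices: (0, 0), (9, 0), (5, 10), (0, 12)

Evaluate the objective at each vertex of the feasible region:
  z(0, 0) = 0
  z(9, 0) = -9
  z(5, 10) = -15  ←
  z(0, 12) = -12
The minimum is at a = 5, b = 10.

(5, 10)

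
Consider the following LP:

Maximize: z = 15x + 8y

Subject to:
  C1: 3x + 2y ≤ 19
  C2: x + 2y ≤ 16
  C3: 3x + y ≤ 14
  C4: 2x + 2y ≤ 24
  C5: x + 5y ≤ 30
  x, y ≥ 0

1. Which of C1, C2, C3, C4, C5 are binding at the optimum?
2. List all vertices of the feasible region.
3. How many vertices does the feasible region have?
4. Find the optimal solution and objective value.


1. C1, C3
2. (0, 0), (4.667, 0), (3, 5), (2.692, 5.462), (0, 6)
3. 5
4. x = 3, y = 5, z = 85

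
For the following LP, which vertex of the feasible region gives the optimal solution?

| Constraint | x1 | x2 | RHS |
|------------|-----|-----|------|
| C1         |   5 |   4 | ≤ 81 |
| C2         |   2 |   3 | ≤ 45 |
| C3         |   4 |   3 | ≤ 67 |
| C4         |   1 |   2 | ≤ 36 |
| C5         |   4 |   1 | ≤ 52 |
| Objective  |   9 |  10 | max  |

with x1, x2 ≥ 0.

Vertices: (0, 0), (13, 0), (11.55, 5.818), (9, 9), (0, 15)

Evaluate the objective at each vertex of the feasible region:
  z(0, 0) = 0
  z(13, 0) = 117
  z(11.55, 5.818) = 162.1
  z(9, 9) = 171  ←
  z(0, 15) = 150
The maximum is at x1 = 9, x2 = 9.

(9, 9)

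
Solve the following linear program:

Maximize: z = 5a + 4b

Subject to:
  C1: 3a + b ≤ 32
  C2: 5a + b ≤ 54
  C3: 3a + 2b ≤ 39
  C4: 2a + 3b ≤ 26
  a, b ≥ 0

Evaluate the objective at each vertex of the feasible region:
  z(0, 0) = 0
  z(10.67, 0) = 53.33
  z(10, 2) = 58  ←
  z(0, 8.667) = 34.67
The maximum is at a = 10, b = 2.

a = 10, b = 2, z = 58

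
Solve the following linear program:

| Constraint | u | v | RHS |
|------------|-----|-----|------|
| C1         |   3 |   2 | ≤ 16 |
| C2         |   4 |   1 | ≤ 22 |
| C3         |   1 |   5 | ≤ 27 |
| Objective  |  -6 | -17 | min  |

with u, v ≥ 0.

Evaluate the objective at each vertex of the feasible region:
  z(0, 0) = 0
  z(5.333, 0) = -32
  z(2, 5) = -97  ←
  z(0, 5.4) = -91.8
The minimum is at u = 2, v = 5.

u = 2, v = 5, z = -97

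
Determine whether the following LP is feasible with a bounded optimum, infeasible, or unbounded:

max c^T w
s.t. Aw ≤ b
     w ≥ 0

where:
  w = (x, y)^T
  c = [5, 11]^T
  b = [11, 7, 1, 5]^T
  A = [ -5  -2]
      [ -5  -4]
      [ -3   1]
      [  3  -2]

Unbounded (objective can increase without bound)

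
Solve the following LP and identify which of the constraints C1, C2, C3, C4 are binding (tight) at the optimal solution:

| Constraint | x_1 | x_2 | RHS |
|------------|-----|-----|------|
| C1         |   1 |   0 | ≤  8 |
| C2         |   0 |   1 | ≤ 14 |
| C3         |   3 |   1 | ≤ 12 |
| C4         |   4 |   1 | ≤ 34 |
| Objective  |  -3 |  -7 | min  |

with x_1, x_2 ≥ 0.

At x_1 = 0, x_2 = 12, compute slack b - a·x for each constraint:
  C1: 8 − 0 = 8  (slack)
  C2: 14 − 12 = 2  (slack)
  C3: 12 − 12 = 0  (binding)
  C4: 34 − 12 = 22  (slack)

Optimal: x_1 = 0, x_2 = 12
Binding: C3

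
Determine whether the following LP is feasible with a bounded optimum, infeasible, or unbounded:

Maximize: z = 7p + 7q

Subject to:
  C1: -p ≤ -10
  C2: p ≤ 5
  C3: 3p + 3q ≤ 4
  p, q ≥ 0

Infeasible (no feasible solution exists)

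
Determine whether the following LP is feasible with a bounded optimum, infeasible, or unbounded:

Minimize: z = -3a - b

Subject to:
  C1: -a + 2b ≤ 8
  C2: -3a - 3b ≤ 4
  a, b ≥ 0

Unbounded (objective can decrease without bound)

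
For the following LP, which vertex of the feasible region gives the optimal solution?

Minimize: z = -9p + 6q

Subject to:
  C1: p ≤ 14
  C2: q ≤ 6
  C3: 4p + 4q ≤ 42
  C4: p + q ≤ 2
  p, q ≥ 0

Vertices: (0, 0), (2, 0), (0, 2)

Evaluate the objective at each vertex of the feasible region:
  z(0, 0) = 0
  z(2, 0) = -18  ←
  z(0, 2) = 12
The minimum is at p = 2, q = 0.

(2, 0)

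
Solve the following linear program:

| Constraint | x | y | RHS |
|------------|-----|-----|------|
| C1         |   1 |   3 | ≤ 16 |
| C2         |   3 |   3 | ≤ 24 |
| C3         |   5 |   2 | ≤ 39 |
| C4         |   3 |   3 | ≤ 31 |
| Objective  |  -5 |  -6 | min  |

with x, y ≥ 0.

Evaluate the objective at each vertex of the feasible region:
  z(0, 0) = 0
  z(7.8, 0) = -39
  z(7.667, 0.3333) = -40.33
  z(4, 4) = -44  ←
  z(0, 5.333) = -32
The minimum is at x = 4, y = 4.

x = 4, y = 4, z = -44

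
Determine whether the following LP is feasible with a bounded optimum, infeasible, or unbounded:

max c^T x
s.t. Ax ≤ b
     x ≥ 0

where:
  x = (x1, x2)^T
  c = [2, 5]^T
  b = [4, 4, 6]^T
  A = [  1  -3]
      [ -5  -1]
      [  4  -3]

Unbounded (objective can increase without bound)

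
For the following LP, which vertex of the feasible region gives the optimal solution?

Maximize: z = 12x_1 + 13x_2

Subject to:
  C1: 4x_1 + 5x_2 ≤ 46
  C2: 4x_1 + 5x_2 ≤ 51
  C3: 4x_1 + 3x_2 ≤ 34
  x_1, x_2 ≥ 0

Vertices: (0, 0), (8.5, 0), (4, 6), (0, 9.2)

Evaluate the objective at each vertex of the feasible region:
  z(0, 0) = 0
  z(8.5, 0) = 102
  z(4, 6) = 126  ←
  z(0, 9.2) = 119.6
The maximum is at x_1 = 4, x_2 = 6.

(4, 6)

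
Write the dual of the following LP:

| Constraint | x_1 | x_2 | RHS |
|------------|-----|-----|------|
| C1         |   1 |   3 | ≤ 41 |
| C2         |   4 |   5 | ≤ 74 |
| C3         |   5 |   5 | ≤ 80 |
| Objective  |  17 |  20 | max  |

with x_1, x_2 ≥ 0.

Primal max cᵀx s.t. Ax ≤ b, x ≥ 0  →  Dual min bᵀy s.t. Aᵀy ≥ c, y ≥ 0.

Minimize: z = 41y1 + 74y2 + 80y3

Subject to:
  y1 + 4y2 + 5y3 ≥ 17
  3y1 + 5y2 + 5y3 ≥ 20
  y1, y2, y3 ≥ 0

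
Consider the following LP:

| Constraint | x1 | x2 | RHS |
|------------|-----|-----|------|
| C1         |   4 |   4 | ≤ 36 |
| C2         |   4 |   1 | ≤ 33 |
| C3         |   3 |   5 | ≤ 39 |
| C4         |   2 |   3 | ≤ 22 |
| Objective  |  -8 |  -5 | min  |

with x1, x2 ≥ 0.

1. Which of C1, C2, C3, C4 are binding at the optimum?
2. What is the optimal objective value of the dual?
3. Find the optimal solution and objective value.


1. C1, C2
2. -69
3. x1 = 8, x2 = 1, z = -69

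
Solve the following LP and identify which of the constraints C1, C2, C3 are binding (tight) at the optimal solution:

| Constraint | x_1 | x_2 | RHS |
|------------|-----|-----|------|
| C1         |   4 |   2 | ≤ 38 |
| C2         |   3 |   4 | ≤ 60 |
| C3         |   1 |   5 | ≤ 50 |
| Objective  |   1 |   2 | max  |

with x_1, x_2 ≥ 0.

At x_1 = 5, x_2 = 9, compute slack b - a·x for each constraint:
  C1: 38 − 38 = 0  (binding)
  C2: 60 − 51 = 9  (slack)
  C3: 50 − 50 = 0  (binding)

Optimal: x_1 = 5, x_2 = 9
Binding: C1, C3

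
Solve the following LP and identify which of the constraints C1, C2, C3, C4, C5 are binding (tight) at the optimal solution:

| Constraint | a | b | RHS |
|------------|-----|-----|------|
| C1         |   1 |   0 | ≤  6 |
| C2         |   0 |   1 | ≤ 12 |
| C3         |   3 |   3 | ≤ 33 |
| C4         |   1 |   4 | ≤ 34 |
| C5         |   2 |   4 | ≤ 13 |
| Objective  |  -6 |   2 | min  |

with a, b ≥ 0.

At a = 6, b = 0, compute slack b - a·x for each constraint:
  C1: 6 − 6 = 0  (binding)
  C2: 12 − 0 = 12  (slack)
  C3: 33 − 18 = 15  (slack)
  C4: 34 − 6 = 28  (slack)
  C5: 13 − 12 = 1  (slack)

Optimal: a = 6, b = 0
Binding: C1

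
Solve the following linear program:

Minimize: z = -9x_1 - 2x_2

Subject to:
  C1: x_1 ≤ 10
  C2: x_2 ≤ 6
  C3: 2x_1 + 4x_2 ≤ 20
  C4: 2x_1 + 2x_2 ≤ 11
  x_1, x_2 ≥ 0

Evaluate the objective at each vertex of the feasible region:
  z(0, 0) = 0
  z(5.5, 0) = -49.5  ←
  z(1, 4.5) = -18
  z(0, 5) = -10
The minimum is at x_1 = 5.5, x_2 = 0.

x_1 = 5.5, x_2 = 0, z = -49.5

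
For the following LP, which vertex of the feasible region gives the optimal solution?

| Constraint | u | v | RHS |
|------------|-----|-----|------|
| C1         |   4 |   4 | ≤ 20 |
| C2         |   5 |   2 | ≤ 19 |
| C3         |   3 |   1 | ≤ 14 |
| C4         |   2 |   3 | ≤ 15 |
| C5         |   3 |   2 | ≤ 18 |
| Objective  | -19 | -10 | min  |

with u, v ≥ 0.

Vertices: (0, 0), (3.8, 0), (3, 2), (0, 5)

Evaluate the objective at each vertex of the feasible region:
  z(0, 0) = 0
  z(3.8, 0) = -72.2
  z(3, 2) = -77  ←
  z(0, 5) = -50
The minimum is at u = 3, v = 2.

(3, 2)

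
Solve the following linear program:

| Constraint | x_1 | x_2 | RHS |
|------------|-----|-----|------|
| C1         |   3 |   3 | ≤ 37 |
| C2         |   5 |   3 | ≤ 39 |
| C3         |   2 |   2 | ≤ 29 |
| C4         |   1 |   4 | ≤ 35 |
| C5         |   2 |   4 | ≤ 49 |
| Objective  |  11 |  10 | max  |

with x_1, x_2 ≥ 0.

Evaluate the objective at each vertex of the feasible region:
  z(0, 0) = 0
  z(7.8, 0) = 85.8
  z(3, 8) = 113  ←
  z(0, 8.75) = 87.5
The maximum is at x_1 = 3, x_2 = 8.

x_1 = 3, x_2 = 8, z = 113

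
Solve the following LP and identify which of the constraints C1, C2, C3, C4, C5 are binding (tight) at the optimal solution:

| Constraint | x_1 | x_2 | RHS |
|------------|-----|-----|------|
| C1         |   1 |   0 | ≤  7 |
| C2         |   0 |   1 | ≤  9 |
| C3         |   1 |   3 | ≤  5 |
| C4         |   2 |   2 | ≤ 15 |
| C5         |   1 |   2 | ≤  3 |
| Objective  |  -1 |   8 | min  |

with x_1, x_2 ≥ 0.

At x_1 = 3, x_2 = 0, compute slack b - a·x for each constraint:
  C1: 7 − 3 = 4  (slack)
  C2: 9 − 0 = 9  (slack)
  C3: 5 − 3 = 2  (slack)
  C4: 15 − 6 = 9  (slack)
  C5: 3 − 3 = 0  (binding)

Optimal: x_1 = 3, x_2 = 0
Binding: C5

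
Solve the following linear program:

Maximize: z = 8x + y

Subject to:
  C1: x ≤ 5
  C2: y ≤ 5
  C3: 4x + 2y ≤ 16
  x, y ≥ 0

Evaluate the objective at each vertex of the feasible region:
  z(0, 0) = 0
  z(4, 0) = 32  ←
  z(1.5, 5) = 17
  z(0, 5) = 5
The maximum is at x = 4, y = 0.

x = 4, y = 0, z = 32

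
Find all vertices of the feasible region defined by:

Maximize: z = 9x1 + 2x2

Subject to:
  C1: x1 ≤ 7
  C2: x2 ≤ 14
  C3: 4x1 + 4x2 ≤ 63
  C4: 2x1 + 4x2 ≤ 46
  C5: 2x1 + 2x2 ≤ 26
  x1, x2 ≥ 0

(0, 0), (7, 0), (7, 6), (3, 10), (0, 11.5)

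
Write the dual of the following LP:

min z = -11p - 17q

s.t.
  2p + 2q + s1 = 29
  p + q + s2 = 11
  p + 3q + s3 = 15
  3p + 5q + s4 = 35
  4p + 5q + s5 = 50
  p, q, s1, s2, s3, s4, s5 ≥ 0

Primal min cᵀx s.t. Ax ≤ b, x ≥ 0  →  Dual max −bᵀy s.t. Aᵀy ≥ −c, y ≥ 0.

Maximize: z = -29y1 - 11y2 - 15y3 - 35y4 - 50y5

Subject to:
  2y1 + y2 + y3 + 3y4 + 4y5 ≥ 11
  2y1 + y2 + 3y3 + 5y4 + 5y5 ≥ 17
  y1, y2, y3, y4, y5 ≥ 0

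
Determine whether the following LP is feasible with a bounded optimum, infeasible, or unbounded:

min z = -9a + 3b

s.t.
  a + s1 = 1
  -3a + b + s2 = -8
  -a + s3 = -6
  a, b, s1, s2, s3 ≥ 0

Infeasible (no feasible solution exists)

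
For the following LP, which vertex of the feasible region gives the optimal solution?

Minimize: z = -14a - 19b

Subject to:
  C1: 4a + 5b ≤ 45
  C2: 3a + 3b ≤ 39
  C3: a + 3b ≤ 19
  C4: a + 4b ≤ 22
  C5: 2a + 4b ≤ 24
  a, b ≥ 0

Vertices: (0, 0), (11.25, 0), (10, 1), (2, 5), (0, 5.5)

Evaluate the objective at each vertex of the feasible region:
  z(0, 0) = 0
  z(11.25, 0) = -157.5
  z(10, 1) = -159  ←
  z(2, 5) = -123
  z(0, 5.5) = -104.5
The minimum is at a = 10, b = 1.

(10, 1)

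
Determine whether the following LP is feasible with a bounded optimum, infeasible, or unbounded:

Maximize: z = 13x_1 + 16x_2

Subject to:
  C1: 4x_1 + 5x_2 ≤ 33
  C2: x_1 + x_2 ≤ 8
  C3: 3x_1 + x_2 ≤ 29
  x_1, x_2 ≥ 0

Feasible with a bounded optimal solution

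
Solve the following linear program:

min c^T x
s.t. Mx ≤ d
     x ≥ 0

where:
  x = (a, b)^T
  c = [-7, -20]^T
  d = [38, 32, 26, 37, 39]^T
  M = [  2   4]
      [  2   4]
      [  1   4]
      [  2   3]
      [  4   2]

Evaluate the objective at each vertex of the feasible region:
  z(0, 0) = 0
  z(9.75, 0) = -68.25
  z(7.667, 4.167) = -137
  z(6, 5) = -142  ←
  z(0, 6.5) = -130
The minimum is at a = 6, b = 5.

a = 6, b = 5, z = -142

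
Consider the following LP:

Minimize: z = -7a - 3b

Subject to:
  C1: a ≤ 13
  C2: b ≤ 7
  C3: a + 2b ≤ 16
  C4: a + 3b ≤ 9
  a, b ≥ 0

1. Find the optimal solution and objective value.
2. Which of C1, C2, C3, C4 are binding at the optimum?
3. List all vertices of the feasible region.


1. a = 9, b = 0, z = -63
2. C4
3. (0, 0), (9, 0), (0, 3)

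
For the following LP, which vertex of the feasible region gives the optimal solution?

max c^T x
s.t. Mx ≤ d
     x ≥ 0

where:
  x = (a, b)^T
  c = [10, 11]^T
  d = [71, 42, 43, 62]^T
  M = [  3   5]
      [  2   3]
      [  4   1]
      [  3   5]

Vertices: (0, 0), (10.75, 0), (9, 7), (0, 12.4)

Evaluate the objective at each vertex of the feasible region:
  z(0, 0) = 0
  z(10.75, 0) = 107.5
  z(9, 7) = 167  ←
  z(0, 12.4) = 136.4
The maximum is at a = 9, b = 7.

(9, 7)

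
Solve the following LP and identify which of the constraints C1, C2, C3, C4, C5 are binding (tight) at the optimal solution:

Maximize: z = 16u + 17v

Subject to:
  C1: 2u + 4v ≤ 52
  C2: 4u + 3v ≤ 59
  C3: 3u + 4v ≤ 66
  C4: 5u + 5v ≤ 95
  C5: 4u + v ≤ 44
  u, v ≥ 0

At u = 8, v = 9, compute slack b - a·x for each constraint:
  C1: 52 − 52 = 0  (binding)
  C2: 59 − 59 = 0  (binding)
  C3: 66 − 60 = 6  (slack)
  C4: 95 − 85 = 10  (slack)
  C5: 44 − 41 = 3  (slack)

Optimal: u = 8, v = 9
Binding: C1, C2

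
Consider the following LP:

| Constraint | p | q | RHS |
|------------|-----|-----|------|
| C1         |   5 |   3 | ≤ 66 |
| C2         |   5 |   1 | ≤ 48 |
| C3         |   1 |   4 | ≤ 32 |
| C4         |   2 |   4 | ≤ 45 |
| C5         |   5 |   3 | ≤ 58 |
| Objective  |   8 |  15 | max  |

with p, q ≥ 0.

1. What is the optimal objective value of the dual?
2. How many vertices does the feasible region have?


1. 154
2. 5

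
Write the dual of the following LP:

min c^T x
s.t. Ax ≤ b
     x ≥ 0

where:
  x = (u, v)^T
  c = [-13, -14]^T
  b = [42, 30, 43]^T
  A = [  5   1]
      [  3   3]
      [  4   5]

Primal min cᵀx s.t. Ax ≤ b, x ≥ 0  →  Dual max −bᵀy s.t. Aᵀy ≥ −c, y ≥ 0.

Maximize: z = -42y1 - 30y2 - 43y3

Subject to:
  5y1 + 3y2 + 4y3 ≥ 13
  y1 + 3y2 + 5y3 ≥ 14
  y1, y2, y3 ≥ 0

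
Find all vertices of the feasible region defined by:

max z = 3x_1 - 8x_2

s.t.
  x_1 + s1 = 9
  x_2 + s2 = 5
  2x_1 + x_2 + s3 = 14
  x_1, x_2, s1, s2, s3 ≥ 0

(0, 0), (7, 0), (4.5, 5), (0, 5)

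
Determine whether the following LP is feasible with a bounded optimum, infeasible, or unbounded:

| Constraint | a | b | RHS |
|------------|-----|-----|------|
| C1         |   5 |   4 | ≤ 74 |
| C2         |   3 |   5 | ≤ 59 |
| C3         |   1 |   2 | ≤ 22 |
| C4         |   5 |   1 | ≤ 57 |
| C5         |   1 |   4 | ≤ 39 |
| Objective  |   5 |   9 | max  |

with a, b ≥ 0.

Feasible with a bounded optimal solution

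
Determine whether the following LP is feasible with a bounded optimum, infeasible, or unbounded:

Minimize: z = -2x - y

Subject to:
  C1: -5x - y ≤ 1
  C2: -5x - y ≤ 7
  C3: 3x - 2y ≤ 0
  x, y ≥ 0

Unbounded (objective can decrease without bound)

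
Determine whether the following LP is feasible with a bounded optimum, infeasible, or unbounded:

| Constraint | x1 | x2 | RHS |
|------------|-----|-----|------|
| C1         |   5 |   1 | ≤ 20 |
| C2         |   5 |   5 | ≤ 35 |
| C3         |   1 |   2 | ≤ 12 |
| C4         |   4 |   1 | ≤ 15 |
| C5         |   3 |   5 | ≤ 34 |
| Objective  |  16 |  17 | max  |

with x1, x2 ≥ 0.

Feasible with a bounded optimal solution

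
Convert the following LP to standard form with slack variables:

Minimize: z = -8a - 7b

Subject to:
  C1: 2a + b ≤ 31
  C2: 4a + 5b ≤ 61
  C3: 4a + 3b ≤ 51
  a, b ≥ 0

min z = -8a - 7b

s.t.
  2a + b + s1 = 31
  4a + 5b + s2 = 61
  4a + 3b + s3 = 51
  a, b, s1, s2, s3 ≥ 0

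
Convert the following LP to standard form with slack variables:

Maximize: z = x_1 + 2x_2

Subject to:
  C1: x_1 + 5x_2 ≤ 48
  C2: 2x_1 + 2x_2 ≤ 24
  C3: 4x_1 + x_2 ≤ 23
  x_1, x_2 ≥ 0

max z = x_1 + 2x_2

s.t.
  x_1 + 5x_2 + s1 = 48
  2x_1 + 2x_2 + s2 = 24
  4x_1 + x_2 + s3 = 23
  x_1, x_2, s1, s2, s3 ≥ 0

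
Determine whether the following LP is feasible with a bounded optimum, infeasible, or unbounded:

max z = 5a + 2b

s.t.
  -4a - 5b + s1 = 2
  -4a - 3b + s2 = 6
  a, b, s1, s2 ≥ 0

Unbounded (objective can increase without bound)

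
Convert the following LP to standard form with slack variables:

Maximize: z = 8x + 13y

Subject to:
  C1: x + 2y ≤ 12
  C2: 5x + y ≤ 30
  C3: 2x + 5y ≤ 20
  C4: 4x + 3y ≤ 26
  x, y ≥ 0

max z = 8x + 13y

s.t.
  x + 2y + s1 = 12
  5x + y + s2 = 30
  2x + 5y + s3 = 20
  4x + 3y + s4 = 26
  x, y, s1, s2, s3, s4 ≥ 0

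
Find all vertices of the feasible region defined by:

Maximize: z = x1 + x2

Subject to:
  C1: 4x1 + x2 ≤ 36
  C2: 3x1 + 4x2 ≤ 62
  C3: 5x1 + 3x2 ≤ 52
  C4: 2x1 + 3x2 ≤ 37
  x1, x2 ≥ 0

(0, 0), (9, 0), (8, 4), (5, 9), (0, 12.33)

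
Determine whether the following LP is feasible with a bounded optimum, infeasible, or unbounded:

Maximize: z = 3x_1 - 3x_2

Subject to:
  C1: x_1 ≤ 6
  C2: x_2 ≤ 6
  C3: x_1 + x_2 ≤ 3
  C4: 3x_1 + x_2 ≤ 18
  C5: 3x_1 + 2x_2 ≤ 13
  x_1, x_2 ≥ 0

Feasible with a bounded optimal solution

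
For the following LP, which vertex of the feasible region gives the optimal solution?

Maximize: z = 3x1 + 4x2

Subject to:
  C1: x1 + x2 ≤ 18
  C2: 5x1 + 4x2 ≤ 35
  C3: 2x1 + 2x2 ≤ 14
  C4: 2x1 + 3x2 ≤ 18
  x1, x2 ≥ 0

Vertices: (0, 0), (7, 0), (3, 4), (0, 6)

Evaluate the objective at each vertex of the feasible region:
  z(0, 0) = 0
  z(7, 0) = 21
  z(3, 4) = 25  ←
  z(0, 6) = 24
The maximum is at x1 = 3, x2 = 4.

(3, 4)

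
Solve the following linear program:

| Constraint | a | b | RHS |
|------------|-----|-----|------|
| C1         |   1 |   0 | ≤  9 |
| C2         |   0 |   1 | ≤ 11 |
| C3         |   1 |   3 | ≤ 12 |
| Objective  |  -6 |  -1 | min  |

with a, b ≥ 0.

Evaluate the objective at each vertex of the feasible region:
  z(0, 0) = 0
  z(9, 0) = -54
  z(9, 1) = -55  ←
  z(0, 4) = -4
The minimum is at a = 9, b = 1.

a = 9, b = 1, z = -55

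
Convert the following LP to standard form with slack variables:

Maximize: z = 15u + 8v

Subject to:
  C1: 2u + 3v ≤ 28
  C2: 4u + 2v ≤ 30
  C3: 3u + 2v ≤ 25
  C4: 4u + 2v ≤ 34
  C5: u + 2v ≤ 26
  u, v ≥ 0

max z = 15u + 8v

s.t.
  2u + 3v + s1 = 28
  4u + 2v + s2 = 30
  3u + 2v + s3 = 25
  4u + 2v + s4 = 34
  u + 2v + s5 = 26
  u, v, s1, s2, s3, s4, s5 ≥ 0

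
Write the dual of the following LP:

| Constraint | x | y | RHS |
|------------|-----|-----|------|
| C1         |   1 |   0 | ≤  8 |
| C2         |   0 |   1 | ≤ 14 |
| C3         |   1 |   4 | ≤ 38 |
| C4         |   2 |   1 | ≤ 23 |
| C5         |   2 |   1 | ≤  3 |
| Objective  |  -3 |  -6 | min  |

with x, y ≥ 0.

Primal min cᵀx s.t. Ax ≤ b, x ≥ 0  →  Dual max −bᵀy s.t. Aᵀy ≥ −c, y ≥ 0.

Maximize: z = -8y1 - 14y2 - 38y3 - 23y4 - 3y5

Subject to:
  y1 + y3 + 2y4 + 2y5 ≥ 3
  y2 + 4y3 + y4 + y5 ≥ 6
  y1, y2, y3, y4, y5 ≥ 0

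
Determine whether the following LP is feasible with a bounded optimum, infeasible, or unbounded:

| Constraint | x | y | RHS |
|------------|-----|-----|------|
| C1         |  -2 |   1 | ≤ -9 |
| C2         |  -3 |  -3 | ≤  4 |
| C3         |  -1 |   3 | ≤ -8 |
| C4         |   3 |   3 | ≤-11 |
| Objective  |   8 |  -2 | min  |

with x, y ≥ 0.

Infeasible (no feasible solution exists)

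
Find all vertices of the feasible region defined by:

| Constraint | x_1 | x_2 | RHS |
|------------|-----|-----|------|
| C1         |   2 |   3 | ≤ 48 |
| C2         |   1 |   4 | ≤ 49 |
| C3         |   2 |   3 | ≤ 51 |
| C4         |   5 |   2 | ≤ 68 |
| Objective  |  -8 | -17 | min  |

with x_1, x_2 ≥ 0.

(0, 0), (13.6, 0), (9.818, 9.455), (9, 10), (0, 12.25)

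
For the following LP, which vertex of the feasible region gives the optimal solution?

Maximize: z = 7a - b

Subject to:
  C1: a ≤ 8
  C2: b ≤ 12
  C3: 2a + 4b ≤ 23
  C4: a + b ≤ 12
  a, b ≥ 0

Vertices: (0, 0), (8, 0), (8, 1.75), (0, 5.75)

Evaluate the objective at each vertex of the feasible region:
  z(0, 0) = 0
  z(8, 0) = 56  ←
  z(8, 1.75) = 54.25
  z(0, 5.75) = -5.75
The maximum is at a = 8, b = 0.

(8, 0)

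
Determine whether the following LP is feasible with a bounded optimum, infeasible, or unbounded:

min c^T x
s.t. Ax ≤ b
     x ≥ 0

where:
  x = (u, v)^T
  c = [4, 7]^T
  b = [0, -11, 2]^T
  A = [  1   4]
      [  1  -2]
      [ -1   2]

Infeasible (no feasible solution exists)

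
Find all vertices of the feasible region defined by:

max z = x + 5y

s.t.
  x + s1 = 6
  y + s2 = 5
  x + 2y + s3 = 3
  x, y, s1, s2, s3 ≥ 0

(0, 0), (3, 0), (0, 1.5)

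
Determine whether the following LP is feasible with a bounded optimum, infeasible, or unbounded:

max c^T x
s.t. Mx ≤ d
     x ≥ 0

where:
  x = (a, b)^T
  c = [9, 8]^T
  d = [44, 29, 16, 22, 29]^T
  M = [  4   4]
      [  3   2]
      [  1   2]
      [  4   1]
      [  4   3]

Feasible with a bounded optimal solution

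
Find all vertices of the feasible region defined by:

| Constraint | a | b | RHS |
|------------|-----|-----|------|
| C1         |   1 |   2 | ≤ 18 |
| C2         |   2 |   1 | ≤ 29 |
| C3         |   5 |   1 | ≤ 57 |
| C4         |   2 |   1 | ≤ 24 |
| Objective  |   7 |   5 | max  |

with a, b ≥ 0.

(0, 0), (11.4, 0), (11, 2), (10, 4), (0, 9)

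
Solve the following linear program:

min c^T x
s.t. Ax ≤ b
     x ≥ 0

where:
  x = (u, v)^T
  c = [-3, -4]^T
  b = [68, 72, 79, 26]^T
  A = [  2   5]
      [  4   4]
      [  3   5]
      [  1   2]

Evaluate the objective at each vertex of the feasible region:
  z(0, 0) = 0
  z(18, 0) = -54
  z(10, 8) = -62  ←
  z(0, 13) = -52
The minimum is at u = 10, v = 8.

u = 10, v = 8, z = -62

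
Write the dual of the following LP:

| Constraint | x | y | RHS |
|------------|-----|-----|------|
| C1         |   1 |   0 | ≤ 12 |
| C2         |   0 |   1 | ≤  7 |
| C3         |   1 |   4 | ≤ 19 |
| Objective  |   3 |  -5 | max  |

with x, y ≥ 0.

Primal max cᵀx s.t. Ax ≤ b, x ≥ 0  →  Dual min bᵀy s.t. Aᵀy ≥ c, y ≥ 0.

Minimize: z = 12y1 + 7y2 + 19y3

Subject to:
  y1 + y3 ≥ 3
  y2 + 4y3 ≥ -5
  y1, y2, y3 ≥ 0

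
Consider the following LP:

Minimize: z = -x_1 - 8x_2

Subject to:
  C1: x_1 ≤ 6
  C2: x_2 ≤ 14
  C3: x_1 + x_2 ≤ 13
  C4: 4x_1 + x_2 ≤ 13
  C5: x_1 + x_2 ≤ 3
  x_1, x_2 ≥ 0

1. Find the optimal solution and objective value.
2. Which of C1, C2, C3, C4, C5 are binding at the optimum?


1. x_1 = 0, x_2 = 3, z = -24
2. C5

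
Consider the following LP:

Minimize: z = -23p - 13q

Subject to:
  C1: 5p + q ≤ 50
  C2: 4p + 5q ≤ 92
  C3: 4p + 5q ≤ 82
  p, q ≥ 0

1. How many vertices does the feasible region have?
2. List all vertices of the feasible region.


1. 4
2. (0, 0), (10, 0), (8, 10), (0, 16.4)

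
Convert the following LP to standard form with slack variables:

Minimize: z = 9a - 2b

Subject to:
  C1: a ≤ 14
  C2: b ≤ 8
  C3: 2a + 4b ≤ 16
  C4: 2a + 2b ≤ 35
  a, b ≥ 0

min z = 9a - 2b

s.t.
  a + s1 = 14
  b + s2 = 8
  2a + 4b + s3 = 16
  2a + 2b + s4 = 35
  a, b, s1, s2, s3, s4 ≥ 0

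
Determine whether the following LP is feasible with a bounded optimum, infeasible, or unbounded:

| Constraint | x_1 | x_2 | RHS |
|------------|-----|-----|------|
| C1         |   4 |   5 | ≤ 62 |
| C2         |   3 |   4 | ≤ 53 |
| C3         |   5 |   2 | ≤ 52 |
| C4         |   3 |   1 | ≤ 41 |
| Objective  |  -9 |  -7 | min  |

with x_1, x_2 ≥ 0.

Feasible with a bounded optimal solution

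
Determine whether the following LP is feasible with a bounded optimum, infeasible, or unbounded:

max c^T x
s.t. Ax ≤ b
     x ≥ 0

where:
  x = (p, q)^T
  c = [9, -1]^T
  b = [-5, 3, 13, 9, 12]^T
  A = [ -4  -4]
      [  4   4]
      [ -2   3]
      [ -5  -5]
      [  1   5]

Infeasible (no feasible solution exists)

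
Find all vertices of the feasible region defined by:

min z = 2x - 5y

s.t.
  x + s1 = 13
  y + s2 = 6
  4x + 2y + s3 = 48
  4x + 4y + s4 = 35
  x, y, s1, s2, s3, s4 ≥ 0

(0, 0), (8.75, 0), (2.75, 6), (0, 6)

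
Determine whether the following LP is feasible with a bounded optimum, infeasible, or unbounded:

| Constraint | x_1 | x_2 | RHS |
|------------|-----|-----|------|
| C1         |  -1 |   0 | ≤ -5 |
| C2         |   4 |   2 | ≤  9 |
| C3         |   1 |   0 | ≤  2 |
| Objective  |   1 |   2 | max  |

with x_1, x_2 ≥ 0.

Infeasible (no feasible solution exists)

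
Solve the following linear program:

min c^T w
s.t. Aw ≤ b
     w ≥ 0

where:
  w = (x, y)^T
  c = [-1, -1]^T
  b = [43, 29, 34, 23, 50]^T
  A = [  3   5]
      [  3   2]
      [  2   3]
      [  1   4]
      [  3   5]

Evaluate the objective at each vertex of the feasible region:
  z(0, 0) = 0
  z(9.667, 0) = -9.667
  z(7, 4) = -11  ←
  z(0, 5.75) = -5.75
The minimum is at x = 7, y = 4.

x = 7, y = 4, z = -11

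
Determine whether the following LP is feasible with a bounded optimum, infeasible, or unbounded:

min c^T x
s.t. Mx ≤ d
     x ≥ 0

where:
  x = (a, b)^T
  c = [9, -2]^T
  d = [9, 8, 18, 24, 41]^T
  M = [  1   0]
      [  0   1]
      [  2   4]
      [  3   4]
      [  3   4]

Feasible with a bounded optimal solution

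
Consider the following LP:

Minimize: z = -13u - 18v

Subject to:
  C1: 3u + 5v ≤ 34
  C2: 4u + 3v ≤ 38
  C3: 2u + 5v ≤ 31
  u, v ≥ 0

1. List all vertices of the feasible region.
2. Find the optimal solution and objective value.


1. (0, 0), (9.5, 0), (8, 2), (3, 5), (0, 6.2)
2. u = 8, v = 2, z = -140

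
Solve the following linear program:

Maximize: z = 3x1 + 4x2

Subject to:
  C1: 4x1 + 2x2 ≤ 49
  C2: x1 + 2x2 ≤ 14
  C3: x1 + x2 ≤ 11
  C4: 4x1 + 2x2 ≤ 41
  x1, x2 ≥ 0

Evaluate the objective at each vertex of the feasible region:
  z(0, 0) = 0
  z(10.25, 0) = 30.75
  z(9.5, 1.5) = 34.5
  z(8, 3) = 36  ←
  z(0, 7) = 28
The maximum is at x1 = 8, x2 = 3.

x1 = 8, x2 = 3, z = 36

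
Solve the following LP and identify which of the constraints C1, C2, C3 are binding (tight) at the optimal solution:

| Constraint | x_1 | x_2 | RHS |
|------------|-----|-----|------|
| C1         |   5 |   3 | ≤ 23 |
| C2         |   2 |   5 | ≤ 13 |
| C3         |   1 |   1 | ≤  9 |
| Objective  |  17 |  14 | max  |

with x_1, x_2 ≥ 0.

At x_1 = 4, x_2 = 1, compute slack b - a·x for each constraint:
  C1: 23 − 23 = 0  (binding)
  C2: 13 − 13 = 0  (binding)
  C3: 9 − 5 = 4  (slack)

Optimal: x_1 = 4, x_2 = 1
Binding: C1, C2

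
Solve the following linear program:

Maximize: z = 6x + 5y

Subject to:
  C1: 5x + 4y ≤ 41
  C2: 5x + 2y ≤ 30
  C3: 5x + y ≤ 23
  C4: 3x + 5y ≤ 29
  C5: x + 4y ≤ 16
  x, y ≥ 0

Evaluate the objective at each vertex of the feasible region:
  z(0, 0) = 0
  z(4.6, 0) = 27.6
  z(4, 3) = 39  ←
  z(0, 4) = 20
The maximum is at x = 4, y = 3.

x = 4, y = 3, z = 39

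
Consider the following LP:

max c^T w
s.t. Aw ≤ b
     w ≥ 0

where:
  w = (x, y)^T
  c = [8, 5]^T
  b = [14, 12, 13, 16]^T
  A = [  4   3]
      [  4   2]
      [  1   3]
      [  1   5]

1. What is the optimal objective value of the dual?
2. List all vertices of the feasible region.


1. 26
2. (0, 0), (3, 0), (2, 2), (1.294, 2.941), (0, 3.2)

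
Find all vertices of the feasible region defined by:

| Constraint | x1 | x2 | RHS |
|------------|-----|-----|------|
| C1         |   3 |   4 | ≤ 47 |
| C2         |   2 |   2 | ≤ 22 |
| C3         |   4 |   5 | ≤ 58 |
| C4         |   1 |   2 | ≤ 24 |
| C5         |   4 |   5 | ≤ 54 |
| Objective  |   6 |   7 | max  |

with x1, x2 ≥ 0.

(0, 0), (11, 0), (1, 10), (0, 10.8)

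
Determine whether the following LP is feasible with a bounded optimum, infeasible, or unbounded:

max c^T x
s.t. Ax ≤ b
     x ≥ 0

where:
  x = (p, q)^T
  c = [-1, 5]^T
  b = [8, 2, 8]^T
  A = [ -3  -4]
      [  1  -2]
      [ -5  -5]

Unbounded (objective can increase without bound)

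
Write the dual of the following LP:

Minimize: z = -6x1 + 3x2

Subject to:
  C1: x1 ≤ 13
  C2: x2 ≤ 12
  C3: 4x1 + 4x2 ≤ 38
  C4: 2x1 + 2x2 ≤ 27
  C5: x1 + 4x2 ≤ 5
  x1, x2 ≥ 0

Primal min cᵀx s.t. Ax ≤ b, x ≥ 0  →  Dual max −bᵀy s.t. Aᵀy ≥ −c, y ≥ 0.

Maximize: z = -13y1 - 12y2 - 38y3 - 27y4 - 5y5

Subject to:
  y1 + 4y3 + 2y4 + y5 ≥ 6
  y2 + 4y3 + 2y4 + 4y5 ≥ -3
  y1, y2, y3, y4, y5 ≥ 0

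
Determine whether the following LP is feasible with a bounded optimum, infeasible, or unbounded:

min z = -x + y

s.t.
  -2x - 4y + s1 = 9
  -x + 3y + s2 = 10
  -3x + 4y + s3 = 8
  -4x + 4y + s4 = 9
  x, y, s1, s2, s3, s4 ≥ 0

Unbounded (objective can decrease without bound)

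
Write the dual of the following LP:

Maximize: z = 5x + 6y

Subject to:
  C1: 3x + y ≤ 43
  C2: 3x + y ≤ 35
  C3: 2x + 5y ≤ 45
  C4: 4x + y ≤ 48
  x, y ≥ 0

Primal max cᵀx s.t. Ax ≤ b, x ≥ 0  →  Dual min bᵀy s.t. Aᵀy ≥ c, y ≥ 0.

Minimize: z = 43y1 + 35y2 + 45y3 + 48y4

Subject to:
  3y1 + 3y2 + 2y3 + 4y4 ≥ 5
  y1 + y2 + 5y3 + y4 ≥ 6
  y1, y2, y3, y4 ≥ 0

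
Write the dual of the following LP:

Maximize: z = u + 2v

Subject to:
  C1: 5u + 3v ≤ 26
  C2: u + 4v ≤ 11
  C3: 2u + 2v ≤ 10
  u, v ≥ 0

Primal max cᵀx s.t. Ax ≤ b, x ≥ 0  →  Dual min bᵀy s.t. Aᵀy ≥ c, y ≥ 0.

Minimize: z = 26y1 + 11y2 + 10y3

Subject to:
  5y1 + y2 + 2y3 ≥ 1
  3y1 + 4y2 + 2y3 ≥ 2
  y1, y2, y3 ≥ 0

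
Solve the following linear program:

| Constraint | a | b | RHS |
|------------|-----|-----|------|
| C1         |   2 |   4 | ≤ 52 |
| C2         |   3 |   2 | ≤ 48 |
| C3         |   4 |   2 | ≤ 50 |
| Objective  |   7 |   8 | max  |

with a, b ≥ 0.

Evaluate the objective at each vertex of the feasible region:
  z(0, 0) = 0
  z(12.5, 0) = 87.5
  z(8, 9) = 128  ←
  z(0, 13) = 104
The maximum is at a = 8, b = 9.

a = 8, b = 9, z = 128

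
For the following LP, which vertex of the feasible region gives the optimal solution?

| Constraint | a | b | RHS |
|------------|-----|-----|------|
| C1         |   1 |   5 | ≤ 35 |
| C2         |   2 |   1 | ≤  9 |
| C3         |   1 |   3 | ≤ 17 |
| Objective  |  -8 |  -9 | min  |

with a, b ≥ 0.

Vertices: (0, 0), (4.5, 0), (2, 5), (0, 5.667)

Evaluate the objective at each vertex of the feasible region:
  z(0, 0) = 0
  z(4.5, 0) = -36
  z(2, 5) = -61  ←
  z(0, 5.667) = -51
The minimum is at a = 2, b = 5.

(2, 5)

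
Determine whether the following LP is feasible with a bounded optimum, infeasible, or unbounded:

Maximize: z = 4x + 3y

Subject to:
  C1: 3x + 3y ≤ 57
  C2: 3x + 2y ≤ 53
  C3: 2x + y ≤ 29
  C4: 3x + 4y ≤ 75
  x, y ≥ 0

Feasible with a bounded optimal solution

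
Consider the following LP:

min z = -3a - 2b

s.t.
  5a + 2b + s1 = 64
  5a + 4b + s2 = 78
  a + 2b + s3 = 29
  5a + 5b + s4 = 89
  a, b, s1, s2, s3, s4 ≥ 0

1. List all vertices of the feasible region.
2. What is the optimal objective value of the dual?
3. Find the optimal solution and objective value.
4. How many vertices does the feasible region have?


1. (0, 0), (12.8, 0), (10, 7), (6.8, 11), (6.6, 11.2), (0, 14.5)
2. -44
3. a = 10, b = 7, z = -44
4. 6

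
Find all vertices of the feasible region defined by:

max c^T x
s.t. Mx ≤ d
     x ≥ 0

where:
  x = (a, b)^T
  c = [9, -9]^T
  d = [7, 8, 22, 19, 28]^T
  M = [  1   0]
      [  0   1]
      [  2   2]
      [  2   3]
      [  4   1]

(0, 0), (7, 0), (6.5, 2), (0, 6.333)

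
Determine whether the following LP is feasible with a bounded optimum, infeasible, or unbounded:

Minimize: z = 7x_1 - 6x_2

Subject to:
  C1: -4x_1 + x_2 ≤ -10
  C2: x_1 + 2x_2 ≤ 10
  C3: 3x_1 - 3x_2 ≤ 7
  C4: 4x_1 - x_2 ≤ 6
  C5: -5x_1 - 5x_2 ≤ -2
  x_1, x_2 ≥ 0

Infeasible (no feasible solution exists)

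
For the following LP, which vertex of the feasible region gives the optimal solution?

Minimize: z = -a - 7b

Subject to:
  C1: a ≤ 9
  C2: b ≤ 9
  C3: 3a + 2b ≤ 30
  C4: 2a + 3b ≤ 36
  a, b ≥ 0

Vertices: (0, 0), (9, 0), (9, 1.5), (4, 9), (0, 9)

Evaluate the objective at each vertex of the feasible region:
  z(0, 0) = 0
  z(9, 0) = -9
  z(9, 1.5) = -19.5
  z(4, 9) = -67  ←
  z(0, 9) = -63
The minimum is at a = 4, b = 9.

(4, 9)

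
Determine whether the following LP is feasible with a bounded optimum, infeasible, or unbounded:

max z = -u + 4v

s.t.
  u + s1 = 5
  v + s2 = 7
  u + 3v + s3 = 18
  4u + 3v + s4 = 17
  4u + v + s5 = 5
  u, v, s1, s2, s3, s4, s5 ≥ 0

Feasible with a bounded optimal solution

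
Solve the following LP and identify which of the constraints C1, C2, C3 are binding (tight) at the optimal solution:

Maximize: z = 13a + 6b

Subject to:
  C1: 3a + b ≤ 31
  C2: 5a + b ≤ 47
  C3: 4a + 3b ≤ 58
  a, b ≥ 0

At a = 7, b = 10, compute slack b - a·x for each constraint:
  C1: 31 − 31 = 0  (binding)
  C2: 47 − 45 = 2  (slack)
  C3: 58 − 58 = 0  (binding)

Optimal: a = 7, b = 10
Binding: C1, C3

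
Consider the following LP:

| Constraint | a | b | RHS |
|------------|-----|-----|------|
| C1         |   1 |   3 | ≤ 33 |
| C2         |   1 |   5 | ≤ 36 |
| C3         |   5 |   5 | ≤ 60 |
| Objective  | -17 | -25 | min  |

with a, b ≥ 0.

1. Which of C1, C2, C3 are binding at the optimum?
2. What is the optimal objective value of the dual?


1. C2, C3
2. -252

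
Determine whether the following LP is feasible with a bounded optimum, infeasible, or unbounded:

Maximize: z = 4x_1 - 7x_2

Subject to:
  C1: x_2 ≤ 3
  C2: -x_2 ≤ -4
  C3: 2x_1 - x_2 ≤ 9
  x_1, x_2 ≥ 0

Infeasible (no feasible solution exists)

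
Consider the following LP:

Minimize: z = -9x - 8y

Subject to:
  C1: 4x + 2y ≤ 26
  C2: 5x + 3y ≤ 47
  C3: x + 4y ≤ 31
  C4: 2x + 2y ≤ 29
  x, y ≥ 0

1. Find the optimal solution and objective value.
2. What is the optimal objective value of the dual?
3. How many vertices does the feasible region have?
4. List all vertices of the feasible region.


1. x = 3, y = 7, z = -83
2. -83
3. 4
4. (0, 0), (6.5, 0), (3, 7), (0, 7.75)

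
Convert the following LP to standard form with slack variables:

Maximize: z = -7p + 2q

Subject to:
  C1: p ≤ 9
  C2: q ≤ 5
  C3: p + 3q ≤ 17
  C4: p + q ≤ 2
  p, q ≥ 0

max z = -7p + 2q

s.t.
  p + s1 = 9
  q + s2 = 5
  p + 3q + s3 = 17
  p + q + s4 = 2
  p, q, s1, s2, s3, s4 ≥ 0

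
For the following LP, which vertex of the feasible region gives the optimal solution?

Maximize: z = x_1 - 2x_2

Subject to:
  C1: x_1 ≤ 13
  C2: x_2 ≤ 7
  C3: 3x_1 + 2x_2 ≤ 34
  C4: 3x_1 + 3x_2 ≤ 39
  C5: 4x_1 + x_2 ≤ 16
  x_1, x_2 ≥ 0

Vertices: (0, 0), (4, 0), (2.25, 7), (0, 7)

Evaluate the objective at each vertex of the feasible region:
  z(0, 0) = 0
  z(4, 0) = 4  ←
  z(2.25, 7) = -11.75
  z(0, 7) = -14
The maximum is at x_1 = 4, x_2 = 0.

(4, 0)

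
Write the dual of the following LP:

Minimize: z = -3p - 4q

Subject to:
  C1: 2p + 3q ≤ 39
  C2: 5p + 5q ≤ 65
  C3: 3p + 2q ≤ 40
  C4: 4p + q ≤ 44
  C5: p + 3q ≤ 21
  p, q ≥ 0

Primal min cᵀx s.t. Ax ≤ b, x ≥ 0  →  Dual max −bᵀy s.t. Aᵀy ≥ −c, y ≥ 0.

Maximize: z = -39y1 - 65y2 - 40y3 - 44y4 - 21y5

Subject to:
  2y1 + 5y2 + 3y3 + 4y4 + y5 ≥ 3
  3y1 + 5y2 + 2y3 + y4 + 3y5 ≥ 4
  y1, y2, y3, y4, y5 ≥ 0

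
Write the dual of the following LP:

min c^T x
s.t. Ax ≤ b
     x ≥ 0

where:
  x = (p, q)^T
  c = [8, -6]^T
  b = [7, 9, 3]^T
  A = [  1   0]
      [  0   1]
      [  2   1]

Primal min cᵀx s.t. Ax ≤ b, x ≥ 0  →  Dual max −bᵀy s.t. Aᵀy ≥ −c, y ≥ 0.

Maximize: z = -7y1 - 9y2 - 3y3

Subject to:
  y1 + 2y3 ≥ -8
  y2 + y3 ≥ 6
  y1, y2, y3 ≥ 0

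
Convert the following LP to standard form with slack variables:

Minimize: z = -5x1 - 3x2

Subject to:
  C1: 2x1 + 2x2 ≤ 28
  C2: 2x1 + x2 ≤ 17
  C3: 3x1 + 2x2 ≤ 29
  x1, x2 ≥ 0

min z = -5x1 - 3x2

s.t.
  2x1 + 2x2 + s1 = 28
  2x1 + x2 + s2 = 17
  3x1 + 2x2 + s3 = 29
  x1, x2, s1, s2, s3 ≥ 0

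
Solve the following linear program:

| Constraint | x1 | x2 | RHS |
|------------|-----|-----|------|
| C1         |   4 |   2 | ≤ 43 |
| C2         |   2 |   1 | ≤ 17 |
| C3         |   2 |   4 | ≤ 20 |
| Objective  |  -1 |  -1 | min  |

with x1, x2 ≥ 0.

Evaluate the objective at each vertex of the feasible region:
  z(0, 0) = 0
  z(8.5, 0) = -8.5
  z(8, 1) = -9  ←
  z(0, 5) = -5
The minimum is at x1 = 8, x2 = 1.

x1 = 8, x2 = 1, z = -9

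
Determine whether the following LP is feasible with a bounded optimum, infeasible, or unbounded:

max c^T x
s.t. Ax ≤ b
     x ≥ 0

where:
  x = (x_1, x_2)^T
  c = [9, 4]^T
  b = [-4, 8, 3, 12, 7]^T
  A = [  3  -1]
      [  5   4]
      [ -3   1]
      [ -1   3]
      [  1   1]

Infeasible (no feasible solution exists)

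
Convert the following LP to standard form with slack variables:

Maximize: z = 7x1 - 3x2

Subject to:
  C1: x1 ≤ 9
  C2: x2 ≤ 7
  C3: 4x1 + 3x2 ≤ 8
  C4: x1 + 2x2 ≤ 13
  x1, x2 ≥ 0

max z = 7x1 - 3x2

s.t.
  x1 + s1 = 9
  x2 + s2 = 7
  4x1 + 3x2 + s3 = 8
  x1 + 2x2 + s4 = 13
  x1, x2, s1, s2, s3, s4 ≥ 0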